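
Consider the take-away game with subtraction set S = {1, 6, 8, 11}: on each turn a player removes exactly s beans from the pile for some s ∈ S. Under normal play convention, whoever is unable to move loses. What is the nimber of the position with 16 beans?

0

n :  0  1  2  3  4  5  6  7  8  9 10 11 12 13 14 15 16
G :  0  1  0  1  0  1  2  0  1  0  1  2  3  2  0  1  0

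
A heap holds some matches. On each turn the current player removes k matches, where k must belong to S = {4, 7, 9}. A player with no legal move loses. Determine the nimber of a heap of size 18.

1

G(0) = 0
G(1) = mex{} = 0
G(2) = mex{} = 0
G(3) = mex{} = 0
G(4) = mex{0} = 1
G(5) = mex{0} = 1
G(6) = mex{0} = 1
G(7) = mex{0,0} = 1
G(8) = mex{1,0} = 2
G(9) = mex{1,0,0} = 2
G(10) = mex{1,0,0} = 2
G(11) = mex{1,1,0} = 2
G(12) = mex{2,1,0} = 3
G(13) = mex{2,1,1} = 0
G(14) = mex{2,1,1} = 0
G(15) = mex{2,2,1} = 0
G(16) = mex{3,2,1} = 0
G(17) = mex{0,2,2} = 1
G(18) = mex{0,2,2} = 1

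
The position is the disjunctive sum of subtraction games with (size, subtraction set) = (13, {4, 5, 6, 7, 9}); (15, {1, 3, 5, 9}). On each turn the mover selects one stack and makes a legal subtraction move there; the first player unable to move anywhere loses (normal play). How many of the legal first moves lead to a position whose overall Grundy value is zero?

Stack A, S = {4, 5, 6, 7, 9}:
G(0) = 0
G(1) = mex{} = 0
G(2) = mex{} = 0
G(3) = mex{} = 0
G(4) = mex{0} = 1
G(5) = mex{0,0} = 1
G(6) = mex{0,0,0} = 1
G(7) = mex{0,0,0,0} = 1
G(8) = mex{1,0,0,0} = 2
G(9) = mex{1,1,0,0,0} = 2
G(10) = mex{1,1,1,0,0} = 2
G(11) = mex{1,1,1,1,0} = 2
G(12) = mex{2,1,1,1,0} = 3
G(13) = mex{2,2,1,1,1} = 0
G_A(13) = 0.
Stack B, S = {1, 3, 5, 9}:
n :  0  1  2  3  4  5  6  7  8  9 10 11 12 13 14 15
G :  0  1  0  1  0  1  0  1  0  1  0  1  0  1  0  1
G_B(15) = 1.
Combined Grundy value = 0 ⊕ 1 = 1.
A winning move leaves total XOR = 0, i.e. changes one component's Grundy value g to g ⊕ X where X is the current total.
Stack A: need g' = 0⊕1 = 1. Options: 13−4→G=2, 13−5→G=2, 13−6→G=1, 13−7→G=1, 13−9→G=1. Hits: 3.
Stack B: need g' = 1⊕1 = 0. Options: 15−1→G=0, 15−3→G=0, 15−5→G=0, 15−9→G=0. Hits: 4.

7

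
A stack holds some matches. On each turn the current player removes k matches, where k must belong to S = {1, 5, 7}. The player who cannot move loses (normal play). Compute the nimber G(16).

0

G(0) = 0
G(1) = mex{0} = 1
G(2) = mex{1} = 0
G(3) = mex{0} = 1
G(4) = mex{1} = 0
G(5) = mex{0,0} = 1
G(6) = mex{1,1} = 0
G(7) = mex{0,0,0} = 1
G(8) = mex{1,1,1} = 0
G(9) = mex{0,0,0} = 1
G(10) = mex{1,1,1} = 0
G(11) = mex{0,0,0} = 1
G(12) = mex{1,1,1} = 0
G(13) = mex{0,0,0} = 1
G(14) = mex{1,1,1} = 0
G(15) = mex{0,0,0} = 1
G(16) = mex{1,1,1} = 0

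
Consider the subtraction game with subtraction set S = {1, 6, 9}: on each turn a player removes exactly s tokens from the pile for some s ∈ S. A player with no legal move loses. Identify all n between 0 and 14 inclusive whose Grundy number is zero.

n :  0  1  2  3  4  5  6  7  8  9 10 11 12 13 14
G :  0  1  0  1  0  1  2  0  1  2  3  2  0  1  0
P-positions are exactly the n with G(n) = 0.

0, 2, 4, 7, 12, 14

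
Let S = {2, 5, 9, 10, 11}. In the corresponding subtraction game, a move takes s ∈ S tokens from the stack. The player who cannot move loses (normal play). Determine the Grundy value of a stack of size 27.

0

G(0) = 0
G(1) = mex{} = 0
G(2) = mex{0} = 1
G(3) = mex{0} = 1
G(4) = mex{1} = 0
G(5) = mex{1,0} = 2
G(6) = mex{0,0} = 1
G(7) = mex{2,1} = 0
G(8) = mex{1,1} = 0
G(9) = mex{0,0,0} = 1
G(10) = mex{0,2,0,0} = 1
G(11) = mex{1,1,1,0,0} = 2
G(12) = mex{1,0,1,1,0} = 2
G(13) = mex{2,0,0,1,1} = 3
G(14) = mex{2,1,2,0,1} = 3
G(15) = mex{3,1,1,2,0} = 4
G(16) = mex{3,2,0,1,2} = 4
G(17) = mex{4,2,0,0,1} = 3
G(18) = mex{4,3,1,0,0} = 2
G(19) = mex{3,3,1,1,0} = 2
G(20) = mex{2,4,2,1,1} = 0
G(21) = mex{2,4,2,2,1} = 0
G(22) = mex{0,3,3,2,2} = 1
G(23) = mex{0,2,3,3,2} = 1
G(24) = mex{1,2,4,3,3} = 0
G(25) = mex{1,0,4,4,3} = 2
G(26) = mex{0,0,3,4,4} = 1
G(27) = mex{2,1,2,3,4} = 0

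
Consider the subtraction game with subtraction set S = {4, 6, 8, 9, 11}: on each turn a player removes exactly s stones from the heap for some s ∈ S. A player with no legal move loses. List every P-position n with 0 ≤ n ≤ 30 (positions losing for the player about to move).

0, 1, 2, 3, 15, 16, 17, 18, 30

G(0) = 0
G(1) = mex{} = 0
G(2) = mex{} = 0
G(3) = mex{} = 0
G(4) = mex{0} = 1
G(5) = mex{0} = 1
G(6) = mex{0,0} = 1
G(7) = mex{0,0} = 1
G(8) = mex{1,0,0} = 2
G(9) = mex{1,0,0,0} = 2
G(10) = mex{1,1,0,0} = 2
G(11) = mex{1,1,0,0,0} = 2
G(12) = mex{2,1,1,0,0} = 3
G(13) = mex{2,1,1,1,0} = 3
G(14) = mex{2,2,1,1,0} = 3
G(15) = mex{2,2,1,1,1} = 0
G(16) = mex{3,2,2,1,1} = 0
G(17) = mex{3,2,2,2,1} = 0
G(18) = mex{3,3,2,2,1} = 0
G(19) = mex{0,3,2,2,2} = 1
G(20) = mex{0,3,3,2,2} = 1
G(21) = mex{0,0,3,3,2} = 1
G(22) = mex{0,0,3,3,2} = 1
G(23) = mex{1,0,0,3,3} = 2
G(24) = mex{1,0,0,0,3} = 2
G(25) = mex{1,1,0,0,3} = 2
G(26) = mex{1,1,0,0,0} = 2
G(27) = mex{2,1,1,0,0} = 3
G(28) = mex{2,1,1,1,0} = 3
G(29) = mex{2,2,1,1,0} = 3
G(30) = mex{2,2,1,1,1} = 0
P-positions are exactly the n with G(n) = 0.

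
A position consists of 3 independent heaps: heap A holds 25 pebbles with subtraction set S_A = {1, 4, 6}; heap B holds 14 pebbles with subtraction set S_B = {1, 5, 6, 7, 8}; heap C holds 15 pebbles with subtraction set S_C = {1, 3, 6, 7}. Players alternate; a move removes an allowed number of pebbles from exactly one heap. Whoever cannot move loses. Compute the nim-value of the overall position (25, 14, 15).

0

Heap A, S = {1, 4, 6}:
G(0) = 0
G(1) = mex{0} = 1
G(2) = mex{1} = 0
G(3) = mex{0} = 1
G(4) = mex{1,0} = 2
G(5) = mex{2,1} = 0
G(6) = mex{0,0,0} = 1
G(7) = mex{1,1,1} = 0
G(8) = mex{0,2,0} = 1
G(9) = mex{1,0,1} = 2
G(10) = mex{2,1,2} = 0
G(11) = mex{0,0,0} = 1
G(12) = mex{1,1,1} = 0
G(13) = mex{0,2,0} = 1
G(14) = mex{1,0,1} = 2
G(15) = mex{2,1,2} = 0
G(16) = mex{0,0,0} = 1
G(17) = mex{1,1,1} = 0
G(18) = mex{0,2,0} = 1
G(19) = mex{1,0,1} = 2
G(20) = mex{2,1,2} = 0
G(21) = mex{0,0,0} = 1
G(22) = mex{1,1,1} = 0
G(23) = mex{0,2,0} = 1
G(24) = mex{1,0,1} = 2
G(25) = mex{2,1,2} = 0
G_A(25) = 0.
Heap B, S = {1, 5, 6, 7, 8}:
G(0) = 0
G(1) = mex{0} = 1
G(2) = mex{1} = 0
G(3) = mex{0} = 1
G(4) = mex{1} = 0
G(5) = mex{0,0} = 1
G(6) = mex{1,1,0} = 2
G(7) = mex{2,0,1,0} = 3
G(8) = mex{3,1,0,1,0} = 2
G(9) = mex{2,0,1,0,1} = 3
G(10) = mex{3,1,0,1,0} = 2
G(11) = mex{2,2,1,0,1} = 3
G(12) = mex{3,3,2,1,0} = 4
G(13) = mex{4,2,3,2,1} = 0
G(14) = mex{0,3,2,3,2} = 1
G_B(14) = 1.
Heap C, S = {1, 3, 6, 7}:
n :  0  1  2  3  4  5  6  7  8  9 10 11 12 13 14 15
G :  0  1  0  1  0  1  2  3  2  3  2  3  0  1  0  1
G_C(15) = 1.
Combined Grundy value = 0 ⊕ 1 ⊕ 1 = 0.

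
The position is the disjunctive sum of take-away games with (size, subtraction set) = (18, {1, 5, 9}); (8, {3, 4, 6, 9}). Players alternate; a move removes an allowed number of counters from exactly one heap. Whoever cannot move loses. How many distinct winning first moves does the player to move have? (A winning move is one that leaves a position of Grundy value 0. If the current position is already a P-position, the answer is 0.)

1

Heap A, S = {1, 5, 9}:
n :  0  1  2  3  4  5  6  7  8  9 10 11 12 13 14 15 16 17 18
G :  0  1  0  1  0  1  0  1  0  1  0  1  0  1  0  1  0  1  0
G_A(18) = 0.
Heap B, S = {3, 4, 6, 9}:
n : 0 1 2 3 4 5 6 7 8
G : 0 0 0 1 1 1 2 2 2
G_B(8) = 2.
Combined Grundy value = 0 ⊕ 2 = 2.
A winning move leaves total XOR = 0, i.e. changes one component's Grundy value g to g ⊕ X where X is the current total.
Heap A: need g' = 0⊕2 = 2. Options: 18−1→G=1, 18−5→G=1, 18−9→G=1. Hits: 0.
Heap B: need g' = 2⊕2 = 0. Options: 8−3→G=1, 8−4→G=1, 8−6→G=0. Hits: 1.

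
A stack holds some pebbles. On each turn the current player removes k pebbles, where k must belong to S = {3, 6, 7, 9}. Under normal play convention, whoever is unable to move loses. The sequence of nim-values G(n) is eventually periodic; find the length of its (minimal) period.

n :  0  1  2  3  4  5  6  7  8  9 10 11 12 13 14 15 16 17 18 19 20 21 22 23 24 25
G :  0  0  0  1  1  1  2  2  2  3  3  3  0  0  0  1  1  1  2  2  2  3  3  3  0  0
G(n+12) = G(n) holds for n = 0,…,8 (a full window of length max(S) = 9), so the sequence is purely periodic with period 12.

12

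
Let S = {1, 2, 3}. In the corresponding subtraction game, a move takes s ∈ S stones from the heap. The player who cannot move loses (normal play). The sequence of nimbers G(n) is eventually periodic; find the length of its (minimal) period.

4

G(0) = 0
G(1) = mex{0} = 1
G(2) = mex{1,0} = 2
G(3) = mex{2,1,0} = 3
G(4) = mex{3,2,1} = 0
G(5) = mex{0,3,2} = 1
G(6) = mex{1,0,3} = 2
G(7) = mex{2,1,0} = 3
G(8) = mex{3,2,1} = 0
G(9) = mex{0,3,2} = 1
G(10) = mex{1,0,3} = 2
G(11) = mex{2,1,0} = 3
G(12) = mex{3,2,1} = 0
G(13) = mex{0,3,2} = 1
G(14) = mex{1,0,3} = 2
G(n+4) = G(n) holds for n = 0,…,2 (a full window of length max(S) = 3), so the sequence is purely periodic with period 4.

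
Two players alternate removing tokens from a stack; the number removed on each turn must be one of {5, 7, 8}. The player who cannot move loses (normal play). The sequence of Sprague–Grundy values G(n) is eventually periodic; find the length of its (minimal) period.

13

n :  0  1  2  3  4  5  6  7  8  9 10 11 12 13 14 15 16 17 18 19 20 21 22 23 24 25 26 27
G :  0  0  0  0  0  1  1  1  1  1  2  2  2  0  0  0  0  0  1  1  1  1  1  2  2  2  0  0
G(n+13) = G(n) holds for n = 0,…,7 (a full window of length max(S) = 8), so the sequence is purely periodic with period 13.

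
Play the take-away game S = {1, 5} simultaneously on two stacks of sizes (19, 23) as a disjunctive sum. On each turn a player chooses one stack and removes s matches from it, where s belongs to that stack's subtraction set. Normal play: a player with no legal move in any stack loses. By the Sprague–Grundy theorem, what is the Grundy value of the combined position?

0

All stacks use S = {1, 5}:
n :  0  1  2  3  4  5  6  7  8  9 10 11 12 13 14 15 16 17 18 19 20 21 22 23
G :  0  1  0  1  0  1  0  1  0  1  0  1  0  1  0  1  0  1  0  1  0  1  0  1
Stack A: G(19) = 1.
Stack B: G(23) = 1.
Combined Grundy value = 1 ⊕ 1 = 0.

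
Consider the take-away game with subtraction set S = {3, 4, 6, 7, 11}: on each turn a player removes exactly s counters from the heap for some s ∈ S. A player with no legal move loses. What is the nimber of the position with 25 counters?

0

G(0) = 0
G(1) = mex{} = 0
G(2) = mex{} = 0
G(3) = mex{0} = 1
G(4) = mex{0,0} = 1
G(5) = mex{0,0} = 1
G(6) = mex{1,0,0} = 2
G(7) = mex{1,1,0,0} = 2
G(8) = mex{1,1,0,0} = 2
G(9) = mex{2,1,1,0} = 3
G(10) = mex{2,2,1,1} = 0
G(11) = mex{2,2,1,1,0} = 3
G(12) = mex{3,2,2,1,0} = 4
G(13) = mex{0,3,2,2,0} = 1
G(14) = mex{3,0,2,2,1} = 4
G(15) = mex{4,3,3,2,1} = 0
G(16) = mex{1,4,0,3,1} = 2
G(17) = mex{4,1,3,0,2} = 5
G(18) = mex{0,4,4,3,2} = 1
G(19) = mex{2,0,1,4,2} = 3
G(20) = mex{5,2,4,1,3} = 0
G(21) = mex{1,5,0,4,0} = 2
G(22) = mex{3,1,2,0,3} = 4
G(23) = mex{0,3,5,2,4} = 1
G(24) = mex{2,0,1,5,1} = 3
G(25) = mex{4,2,3,1,4} = 0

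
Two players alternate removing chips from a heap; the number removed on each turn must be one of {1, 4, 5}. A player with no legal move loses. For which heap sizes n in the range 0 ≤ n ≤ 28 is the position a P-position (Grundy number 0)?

G(0) = 0
G(1) = mex{0} = 1
G(2) = mex{1} = 0
G(3) = mex{0} = 1
G(4) = mex{1,0} = 2
G(5) = mex{2,1,0} = 3
G(6) = mex{3,0,1} = 2
G(7) = mex{2,1,0} = 3
G(8) = mex{3,2,1} = 0
G(9) = mex{0,3,2} = 1
G(10) = mex{1,2,3} = 0
G(11) = mex{0,3,2} = 1
G(12) = mex{1,0,3} = 2
G(13) = mex{2,1,0} = 3
G(14) = mex{3,0,1} = 2
G(15) = mex{2,1,0} = 3
G(16) = mex{3,2,1} = 0
G(17) = mex{0,3,2} = 1
G(18) = mex{1,2,3} = 0
G(19) = mex{0,3,2} = 1
G(20) = mex{1,0,3} = 2
G(21) = mex{2,1,0} = 3
G(22) = mex{3,0,1} = 2
G(23) = mex{2,1,0} = 3
G(24) = mex{3,2,1} = 0
G(25) = mex{0,3,2} = 1
G(26) = mex{1,2,3} = 0
G(27) = mex{0,3,2} = 1
G(28) = mex{1,0,3} = 2
P-positions are exactly the n with G(n) = 0.

0, 2, 8, 10, 16, 18, 24, 26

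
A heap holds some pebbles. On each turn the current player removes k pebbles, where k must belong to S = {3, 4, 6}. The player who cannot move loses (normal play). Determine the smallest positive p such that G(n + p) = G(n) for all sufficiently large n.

9

n :  0  1  2  3  4  5  6  7  8  9 10 11 12 13 14 15 16 17 18 19
G :  0  0  0  1  1  1  2  2  2  0  0  0  1  1  1  2  2  2  0  0
G(n+9) = G(n) holds for n = 0,…,5 (a full window of length max(S) = 6), so the sequence is purely periodic with period 9.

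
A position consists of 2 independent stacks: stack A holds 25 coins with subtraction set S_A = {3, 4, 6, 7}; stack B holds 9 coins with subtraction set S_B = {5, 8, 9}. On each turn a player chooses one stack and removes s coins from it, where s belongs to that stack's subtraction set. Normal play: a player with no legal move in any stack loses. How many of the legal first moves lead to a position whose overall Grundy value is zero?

0

Stack A, S = {3, 4, 6, 7}:
n :  0  1  2  3  4  5  6  7  8  9 10 11 12 13 14 15 16 17 18 19 20 21 22 23 24 25
G :  0  0  0  1  1  1  2  2  2  3  0  0  0  1  1  1  2  2  2  3  0  0  0  1  1  1
G_A(25) = 1.
Stack B, S = {5, 8, 9}:
n : 0 1 2 3 4 5 6 7 8 9
G : 0 0 0 0 0 1 1 1 1 1
G_B(9) = 1.
Combined Grundy value = 1 ⊕ 1 = 0.
A winning move leaves total XOR = 0, i.e. changes one component's Grundy value g to g ⊕ X where X is the current total.
Stack A: target g' = 1⊕0 = 1, but every legal move changes the Grundy value (mex property), so 0 moves.
Stack B: target g' = 1⊕0 = 1, but every legal move changes the Grundy value (mex property), so 0 moves.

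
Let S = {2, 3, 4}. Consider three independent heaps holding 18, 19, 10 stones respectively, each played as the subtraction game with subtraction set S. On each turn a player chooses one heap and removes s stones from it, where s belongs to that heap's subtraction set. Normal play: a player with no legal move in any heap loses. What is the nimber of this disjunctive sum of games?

2

All heaps use S = {2, 3, 4}:
G(0) = 0
G(1) = mex{} = 0
G(2) = mex{0} = 1
G(3) = mex{0,0} = 1
G(4) = mex{1,0,0} = 2
G(5) = mex{1,1,0} = 2
G(6) = mex{2,1,1} = 0
G(7) = mex{2,2,1} = 0
G(8) = mex{0,2,2} = 1
G(9) = mex{0,0,2} = 1
G(10) = mex{1,0,0} = 2
G(11) = mex{1,1,0} = 2
G(12) = mex{2,1,1} = 0
G(13) = mex{2,2,1} = 0
G(14) = mex{0,2,2} = 1
G(15) = mex{0,0,2} = 1
G(16) = mex{1,0,0} = 2
G(17) = mex{1,1,0} = 2
G(18) = mex{2,1,1} = 0
G(19) = mex{2,2,1} = 0
Heap A: G(18) = 0.
Heap B: G(19) = 0.
Heap C: G(10) = 2.
Combined Grundy value = 0 ⊕ 0 ⊕ 2 = 2.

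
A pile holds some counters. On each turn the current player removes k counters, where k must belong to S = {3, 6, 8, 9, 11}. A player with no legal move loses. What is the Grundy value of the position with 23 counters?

3

G(0) = 0
G(1) = mex{} = 0
G(2) = mex{} = 0
G(3) = mex{0} = 1
G(4) = mex{0} = 1
G(5) = mex{0} = 1
G(6) = mex{1,0} = 2
G(7) = mex{1,0} = 2
G(8) = mex{1,0,0} = 2
G(9) = mex{2,1,0,0} = 3
G(10) = mex{2,1,0,0} = 3
G(11) = mex{2,1,1,0,0} = 3
G(12) = mex{3,2,1,1,0} = 4
G(13) = mex{3,2,1,1,0} = 4
G(14) = mex{3,2,2,1,1} = 0
G(15) = mex{4,3,2,2,1} = 0
G(16) = mex{4,3,2,2,1} = 0
G(17) = mex{0,3,3,2,2} = 1
G(18) = mex{0,4,3,3,2} = 1
G(19) = mex{0,4,3,3,2} = 1
G(20) = mex{1,0,4,3,3} = 2
G(21) = mex{1,0,4,4,3} = 2
G(22) = mex{1,0,0,4,3} = 2
G(23) = mex{2,1,0,0,4} = 3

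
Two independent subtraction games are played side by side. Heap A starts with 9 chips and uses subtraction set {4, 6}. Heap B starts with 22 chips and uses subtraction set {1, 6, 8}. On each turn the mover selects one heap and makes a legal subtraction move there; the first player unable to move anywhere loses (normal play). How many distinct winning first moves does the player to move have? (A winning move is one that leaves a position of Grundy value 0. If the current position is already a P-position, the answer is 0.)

1

Heap A, S = {4, 6}:
n : 0 1 2 3 4 5 6 7 8 9
G : 0 0 0 0 1 1 1 1 2 2
G_A(9) = 2.
Heap B, S = {1, 6, 8}:
G(0) = 0
G(1) = mex{0} = 1
G(2) = mex{1} = 0
G(3) = mex{0} = 1
G(4) = mex{1} = 0
G(5) = mex{0} = 1
G(6) = mex{1,0} = 2
G(7) = mex{2,1} = 0
G(8) = mex{0,0,0} = 1
G(9) = mex{1,1,1} = 0
G(10) = mex{0,0,0} = 1
G(11) = mex{1,1,1} = 0
G(12) = mex{0,2,0} = 1
G(13) = mex{1,0,1} = 2
G(14) = mex{2,1,2} = 0
G(15) = mex{0,0,0} = 1
G(16) = mex{1,1,1} = 0
G(17) = mex{0,0,0} = 1
G(18) = mex{1,1,1} = 0
G(19) = mex{0,2,0} = 1
G(20) = mex{1,0,1} = 2
G(21) = mex{2,1,2} = 0
G(22) = mex{0,0,0} = 1
G_B(22) = 1.
Combined Grundy value = 2 ⊕ 1 = 3.
A winning move leaves total XOR = 0, i.e. changes one component's Grundy value g to g ⊕ X where X is the current total.
Heap A: need g' = 2⊕3 = 1. Options: 9−4→G=1, 9−6→G=0. Hits: 1.
Heap B: need g' = 1⊕3 = 2. Options: 22−1→G=0, 22−6→G=0, 22−8→G=0. Hits: 0.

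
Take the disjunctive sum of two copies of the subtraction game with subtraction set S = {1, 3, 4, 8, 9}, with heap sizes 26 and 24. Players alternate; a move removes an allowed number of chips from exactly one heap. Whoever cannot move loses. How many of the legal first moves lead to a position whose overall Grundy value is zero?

0

All heaps use S = {1, 3, 4, 8, 9}:
n :  0  1  2  3  4  5  6  7  8  9 10 11 12 13 14 15 16 17 18 19 20 21 22 23 24 25 26
G :  0  1  0  1  2  3  2  0  1  4  3  2  0  1  0  1  2  3  2  0  1  4  3  2  0  1  0
Heap A: G(26) = 0.
Heap B: G(24) = 0.
Combined Grundy value = 0 ⊕ 0 = 0.
A winning move leaves total XOR = 0, i.e. changes one component's Grundy value g to g ⊕ X where X is the current total.
Heap A: target g' = 0⊕0 = 0, but every legal move changes the Grundy value (mex property), so 0 moves.
Heap B: target g' = 0⊕0 = 0, but every legal move changes the Grundy value (mex property), so 0 moves.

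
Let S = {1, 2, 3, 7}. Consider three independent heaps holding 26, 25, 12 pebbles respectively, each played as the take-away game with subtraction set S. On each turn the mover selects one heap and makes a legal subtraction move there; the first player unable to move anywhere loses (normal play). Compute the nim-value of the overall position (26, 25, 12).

3

All heaps use S = {1, 2, 3, 7}:
G(0) = 0
G(1) = mex{0} = 1
G(2) = mex{1,0} = 2
G(3) = mex{2,1,0} = 3
G(4) = mex{3,2,1} = 0
G(5) = mex{0,3,2} = 1
G(6) = mex{1,0,3} = 2
G(7) = mex{2,1,0,0} = 3
G(8) = mex{3,2,1,1} = 0
G(9) = mex{0,3,2,2} = 1
G(10) = mex{1,0,3,3} = 2
G(11) = mex{2,1,0,0} = 3
G(12) = mex{3,2,1,1} = 0
G(13) = mex{0,3,2,2} = 1
G(14) = mex{1,0,3,3} = 2
G(15) = mex{2,1,0,0} = 3
G(16) = mex{3,2,1,1} = 0
G(17) = mex{0,3,2,2} = 1
G(18) = mex{1,0,3,3} = 2
G(19) = mex{2,1,0,0} = 3
G(20) = mex{3,2,1,1} = 0
G(21) = mex{0,3,2,2} = 1
G(22) = mex{1,0,3,3} = 2
G(23) = mex{2,1,0,0} = 3
G(24) = mex{3,2,1,1} = 0
G(25) = mex{0,3,2,2} = 1
G(26) = mex{1,0,3,3} = 2
Heap A: G(26) = 2.
Heap B: G(25) = 1.
Heap C: G(12) = 0.
Combined Grundy value = 2 ⊕ 1 ⊕ 0 = 3.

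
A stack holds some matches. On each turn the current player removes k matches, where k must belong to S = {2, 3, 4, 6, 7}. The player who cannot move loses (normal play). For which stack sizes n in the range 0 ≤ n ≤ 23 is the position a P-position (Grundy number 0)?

G(0) = 0
G(1) = mex{} = 0
G(2) = mex{0} = 1
G(3) = mex{0,0} = 1
G(4) = mex{1,0,0} = 2
G(5) = mex{1,1,0} = 2
G(6) = mex{2,1,1,0} = 3
G(7) = mex{2,2,1,0,0} = 3
G(8) = mex{3,2,2,1,0} = 4
G(9) = mex{3,3,2,1,1} = 0
G(10) = mex{4,3,3,2,1} = 0
G(11) = mex{0,4,3,2,2} = 1
G(12) = mex{0,0,4,3,2} = 1
G(13) = mex{1,0,0,3,3} = 2
G(14) = mex{1,1,0,4,3} = 2
G(15) = mex{2,1,1,0,4} = 3
G(16) = mex{2,2,1,0,0} = 3
G(17) = mex{3,2,2,1,0} = 4
G(18) = mex{3,3,2,1,1} = 0
G(19) = mex{4,3,3,2,1} = 0
G(20) = mex{0,4,3,2,2} = 1
G(21) = mex{0,0,4,3,2} = 1
G(22) = mex{1,0,0,3,3} = 2
G(23) = mex{1,1,0,4,3} = 2
P-positions are exactly the n with G(n) = 0.

0, 1, 9, 10, 18, 19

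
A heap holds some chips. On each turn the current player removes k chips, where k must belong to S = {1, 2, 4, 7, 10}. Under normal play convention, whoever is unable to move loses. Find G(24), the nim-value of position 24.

n :  0  1  2  3  4  5  6  7  8  9 10 11 12 13 14 15 16 17 18 19 20 21 22 23 24
G :  0  1  2  0  1  2  0  1  2  0  1  2  0  1  2  0  1  2  0  1  2  0  1  2  0

0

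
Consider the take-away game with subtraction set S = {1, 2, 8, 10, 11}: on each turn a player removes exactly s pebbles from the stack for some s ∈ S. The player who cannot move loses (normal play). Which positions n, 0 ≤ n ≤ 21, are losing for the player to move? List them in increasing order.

0, 3, 6, 9, 12, 15, 18, 21

n :  0  1  2  3  4  5  6  7  8  9 10 11 12 13 14 15 16 17 18 19 20 21
G :  0  1  2  0  1  2  0  1  2  0  1  2  0  1  2  0  1  2  0  1  2  0
P-positions are exactly the n with G(n) = 0.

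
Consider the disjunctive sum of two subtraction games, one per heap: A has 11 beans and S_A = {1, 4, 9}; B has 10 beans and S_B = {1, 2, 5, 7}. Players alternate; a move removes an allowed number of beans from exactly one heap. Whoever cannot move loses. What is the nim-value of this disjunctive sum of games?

0

Heap A, S = {1, 4, 9}:
G(0) = 0
G(1) = mex{0} = 1
G(2) = mex{1} = 0
G(3) = mex{0} = 1
G(4) = mex{1,0} = 2
G(5) = mex{2,1} = 0
G(6) = mex{0,0} = 1
G(7) = mex{1,1} = 0
G(8) = mex{0,2} = 1
G(9) = mex{1,0,0} = 2
G(10) = mex{2,1,1} = 0
G(11) = mex{0,0,0} = 1
G_A(11) = 1.
Heap B, S = {1, 2, 5, 7}:
n :  0  1  2  3  4  5  6  7  8  9 10
G :  0  1  2  0  1  2  0  1  2  0  1
G_B(10) = 1.
Combined Grundy value = 1 ⊕ 1 = 0.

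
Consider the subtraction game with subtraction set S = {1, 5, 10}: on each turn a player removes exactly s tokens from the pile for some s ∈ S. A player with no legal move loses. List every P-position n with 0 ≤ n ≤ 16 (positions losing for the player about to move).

0, 2, 4, 6, 8, 15

n :  0  1  2  3  4  5  6  7  8  9 10 11 12 13 14 15 16
G :  0  1  0  1  0  1  0  1  0  1  2  3  2  3  2  0  1
P-positions are exactly the n with G(n) = 0.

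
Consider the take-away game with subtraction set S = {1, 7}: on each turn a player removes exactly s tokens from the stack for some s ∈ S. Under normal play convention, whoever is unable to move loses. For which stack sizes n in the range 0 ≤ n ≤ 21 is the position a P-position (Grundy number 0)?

G(0) = 0
G(1) = mex{0} = 1
G(2) = mex{1} = 0
G(3) = mex{0} = 1
G(4) = mex{1} = 0
G(5) = mex{0} = 1
G(6) = mex{1} = 0
G(7) = mex{0,0} = 1
G(8) = mex{1,1} = 0
G(9) = mex{0,0} = 1
G(10) = mex{1,1} = 0
G(11) = mex{0,0} = 1
G(12) = mex{1,1} = 0
G(13) = mex{0,0} = 1
G(14) = mex{1,1} = 0
G(15) = mex{0,0} = 1
G(16) = mex{1,1} = 0
G(17) = mex{0,0} = 1
G(18) = mex{1,1} = 0
G(19) = mex{0,0} = 1
G(20) = mex{1,1} = 0
G(21) = mex{0,0} = 1
P-positions are exactly the n with G(n) = 0.

0, 2, 4, 6, 8, 10, 12, 14, 16, 18, 20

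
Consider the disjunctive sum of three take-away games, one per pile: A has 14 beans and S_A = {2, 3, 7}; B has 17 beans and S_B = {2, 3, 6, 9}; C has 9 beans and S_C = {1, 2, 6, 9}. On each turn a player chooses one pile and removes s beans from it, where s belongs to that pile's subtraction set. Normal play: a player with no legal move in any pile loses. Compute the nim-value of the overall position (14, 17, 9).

0

Pile A, S = {2, 3, 7}:
n :  0  1  2  3  4  5  6  7  8  9 10 11 12 13 14
G :  0  0  1  1  2  0  0  1  1  2  0  0  1  1  2
G_A(14) = 2.
Pile B, S = {2, 3, 6, 9}:
n :  0  1  2  3  4  5  6  7  8  9 10 11 12 13 14 15 16 17
G :  0  0  1  1  2  0  3  1  2  2  3  3  0  0  1  1  2  0
G_B(17) = 0.
Pile C, S = {1, 2, 6, 9}:
n : 0 1 2 3 4 5 6 7 8 9
G : 0 1 2 0 1 2 3 0 1 2
G_C(9) = 2.
Combined Grundy value = 2 ⊕ 0 ⊕ 2 = 0.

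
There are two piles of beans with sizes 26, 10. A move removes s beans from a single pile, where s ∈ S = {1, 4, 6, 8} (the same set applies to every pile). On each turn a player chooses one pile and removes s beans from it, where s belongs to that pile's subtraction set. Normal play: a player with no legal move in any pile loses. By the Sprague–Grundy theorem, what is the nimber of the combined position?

3

All piles use S = {1, 4, 6, 8}:
n :  0  1  2  3  4  5  6  7  8  9 10 11 12 13 14 15 16 17 18 19 20 21 22 23 24 25 26
G :  0  1  0  1  2  0  1  0  1  2  3  2  0  1  0  1  2  0  1  0  1  2  3  2  0  1  0
Pile A: G(26) = 0.
Pile B: G(10) = 3.
Combined Grundy value = 0 ⊕ 3 = 3.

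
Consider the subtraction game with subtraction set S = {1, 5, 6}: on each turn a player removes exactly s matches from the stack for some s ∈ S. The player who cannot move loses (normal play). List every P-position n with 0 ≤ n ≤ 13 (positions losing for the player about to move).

0, 2, 4, 11, 13

G(0) = 0
G(1) = mex{0} = 1
G(2) = mex{1} = 0
G(3) = mex{0} = 1
G(4) = mex{1} = 0
G(5) = mex{0,0} = 1
G(6) = mex{1,1,0} = 2
G(7) = mex{2,0,1} = 3
G(8) = mex{3,1,0} = 2
G(9) = mex{2,0,1} = 3
G(10) = mex{3,1,0} = 2
G(11) = mex{2,2,1} = 0
G(12) = mex{0,3,2} = 1
G(13) = mex{1,2,3} = 0
P-positions are exactly the n with G(n) = 0.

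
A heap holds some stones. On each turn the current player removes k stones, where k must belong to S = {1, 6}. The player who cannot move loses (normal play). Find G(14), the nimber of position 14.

n :  0  1  2  3  4  5  6  7  8  9 10 11 12 13 14
G :  0  1  0  1  0  1  2  0  1  0  1  0  1  2  0

0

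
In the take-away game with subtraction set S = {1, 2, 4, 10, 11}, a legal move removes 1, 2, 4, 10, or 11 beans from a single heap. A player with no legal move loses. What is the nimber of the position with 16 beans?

G(0) = 0
G(1) = mex{0} = 1
G(2) = mex{1,0} = 2
G(3) = mex{2,1} = 0
G(4) = mex{0,2,0} = 1
G(5) = mex{1,0,1} = 2
G(6) = mex{2,1,2} = 0
G(7) = mex{0,2,0} = 1
G(8) = mex{1,0,1} = 2
G(9) = mex{2,1,2} = 0
G(10) = mex{0,2,0,0} = 1
G(11) = mex{1,0,1,1,0} = 2
G(12) = mex{2,1,2,2,1} = 0
G(13) = mex{0,2,0,0,2} = 1
G(14) = mex{1,0,1,1,0} = 2
G(15) = mex{2,1,2,2,1} = 0
G(16) = mex{0,2,0,0,2} = 1

1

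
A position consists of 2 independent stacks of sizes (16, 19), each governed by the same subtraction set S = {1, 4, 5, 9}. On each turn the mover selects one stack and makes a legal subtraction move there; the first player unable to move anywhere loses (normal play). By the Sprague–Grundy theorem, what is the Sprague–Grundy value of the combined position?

1

All stacks use S = {1, 4, 5, 9}:
n :  0  1  2  3  4  5  6  7  8  9 10 11 12 13 14 15 16 17 18 19
G :  0  1  0  1  2  3  2  3  0  1  0  1  2  3  2  3  0  1  0  1
Stack A: G(16) = 0.
Stack B: G(19) = 1.
Combined Grundy value = 0 ⊕ 1 = 1.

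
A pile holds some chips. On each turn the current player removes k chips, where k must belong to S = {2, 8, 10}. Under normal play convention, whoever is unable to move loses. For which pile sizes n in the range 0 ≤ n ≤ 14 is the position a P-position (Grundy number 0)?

0, 1, 4, 5

n :  0  1  2  3  4  5  6  7  8  9 10 11 12 13 14
G :  0  0  1  1  0  0  1  1  2  2  3  3  2  2  3
P-positions are exactly the n with G(n) = 0.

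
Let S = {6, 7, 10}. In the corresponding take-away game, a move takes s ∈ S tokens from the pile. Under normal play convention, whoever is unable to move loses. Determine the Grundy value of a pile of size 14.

2

G(0) = 0
G(1) = mex{} = 0
G(2) = mex{} = 0
G(3) = mex{} = 0
G(4) = mex{} = 0
G(5) = mex{} = 0
G(6) = mex{0} = 1
G(7) = mex{0,0} = 1
G(8) = mex{0,0} = 1
G(9) = mex{0,0} = 1
G(10) = mex{0,0,0} = 1
G(11) = mex{0,0,0} = 1
G(12) = mex{1,0,0} = 2
G(13) = mex{1,1,0} = 2
G(14) = mex{1,1,0} = 2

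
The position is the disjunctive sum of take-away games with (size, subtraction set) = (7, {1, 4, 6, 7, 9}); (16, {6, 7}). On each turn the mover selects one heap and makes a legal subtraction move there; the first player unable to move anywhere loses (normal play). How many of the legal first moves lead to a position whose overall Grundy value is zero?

Heap A, S = {1, 4, 6, 7, 9}:
n : 0 1 2 3 4 5 6 7
G : 0 1 0 1 2 0 1 2
G_A(7) = 2.
Heap B, S = {6, 7}:
n :  0  1  2  3  4  5  6  7  8  9 10 11 12 13 14 15 16
G :  0  0  0  0  0  0  1  1  1  1  1  1  2  0  0  0  0
G_B(16) = 0.
Combined Grundy value = 2 ⊕ 0 = 2.
A winning move leaves total XOR = 0, i.e. changes one component's Grundy value g to g ⊕ X where X is the current total.
Heap A: need g' = 2⊕2 = 0. Options: 7−1→G=1, 7−4→G=1, 7−6→G=1, 7−7→G=0. Hits: 1.
Heap B: need g' = 0⊕2 = 2. Options: 16−6→G=1, 16−7→G=1. Hits: 0.

1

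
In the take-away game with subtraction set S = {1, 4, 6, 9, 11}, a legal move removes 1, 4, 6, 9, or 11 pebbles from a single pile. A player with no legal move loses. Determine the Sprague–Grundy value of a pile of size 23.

1

G(0) = 0
G(1) = mex{0} = 1
G(2) = mex{1} = 0
G(3) = mex{0} = 1
G(4) = mex{1,0} = 2
G(5) = mex{2,1} = 0
G(6) = mex{0,0,0} = 1
G(7) = mex{1,1,1} = 0
G(8) = mex{0,2,0} = 1
G(9) = mex{1,0,1,0} = 2
G(10) = mex{2,1,2,1} = 0
G(11) = mex{0,0,0,0,0} = 1
G(12) = mex{1,1,1,1,1} = 0
G(13) = mex{0,2,0,2,0} = 1
G(14) = mex{1,0,1,0,1} = 2
G(15) = mex{2,1,2,1,2} = 0
G(16) = mex{0,0,0,0,0} = 1
G(17) = mex{1,1,1,1,1} = 0
G(18) = mex{0,2,0,2,0} = 1
G(19) = mex{1,0,1,0,1} = 2
G(20) = mex{2,1,2,1,2} = 0
G(21) = mex{0,0,0,0,0} = 1
G(22) = mex{1,1,1,1,1} = 0
G(23) = mex{0,2,0,2,0} = 1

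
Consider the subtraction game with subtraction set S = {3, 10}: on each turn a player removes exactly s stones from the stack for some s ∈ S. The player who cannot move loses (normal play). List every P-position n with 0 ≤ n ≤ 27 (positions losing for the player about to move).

0, 1, 2, 6, 7, 8, 13, 14, 15, 19, 20, 21, 26, 27

n :  0  1  2  3  4  5  6  7  8  9 10 11 12 13 14 15 16 17 18 19 20 21 22 23 24 25 26 27
G :  0  0  0  1  1  1  0  0  0  1  1  1  2  0  0  0  1  1  1  0  0  0  1  1  1  2  0  0
P-positions are exactly the n with G(n) = 0.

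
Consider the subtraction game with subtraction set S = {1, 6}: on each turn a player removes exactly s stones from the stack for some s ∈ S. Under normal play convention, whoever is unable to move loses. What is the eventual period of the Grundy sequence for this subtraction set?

7

G(0) = 0
G(1) = mex{0} = 1
G(2) = mex{1} = 0
G(3) = mex{0} = 1
G(4) = mex{1} = 0
G(5) = mex{0} = 1
G(6) = mex{1,0} = 2
G(7) = mex{2,1} = 0
G(8) = mex{0,0} = 1
G(9) = mex{1,1} = 0
G(10) = mex{0,0} = 1
G(11) = mex{1,1} = 0
G(12) = mex{0,2} = 1
G(13) = mex{1,0} = 2
G(14) = mex{2,1} = 0
G(15) = mex{0,0} = 1
G(n+7) = G(n) holds for n = 0,…,5 (a full window of length max(S) = 6), so the sequence is purely periodic with period 7.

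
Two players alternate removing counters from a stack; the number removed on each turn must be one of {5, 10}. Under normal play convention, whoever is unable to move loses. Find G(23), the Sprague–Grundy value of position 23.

G(0) = 0
G(1) = mex{} = 0
G(2) = mex{} = 0
G(3) = mex{} = 0
G(4) = mex{} = 0
G(5) = mex{0} = 1
G(6) = mex{0} = 1
G(7) = mex{0} = 1
G(8) = mex{0} = 1
G(9) = mex{0} = 1
G(10) = mex{1,0} = 2
G(11) = mex{1,0} = 2
G(12) = mex{1,0} = 2
G(13) = mex{1,0} = 2
G(14) = mex{1,0} = 2
G(15) = mex{2,1} = 0
G(16) = mex{2,1} = 0
G(17) = mex{2,1} = 0
G(18) = mex{2,1} = 0
G(19) = mex{2,1} = 0
G(20) = mex{0,2} = 1
G(21) = mex{0,2} = 1
G(22) = mex{0,2} = 1
G(23) = mex{0,2} = 1

1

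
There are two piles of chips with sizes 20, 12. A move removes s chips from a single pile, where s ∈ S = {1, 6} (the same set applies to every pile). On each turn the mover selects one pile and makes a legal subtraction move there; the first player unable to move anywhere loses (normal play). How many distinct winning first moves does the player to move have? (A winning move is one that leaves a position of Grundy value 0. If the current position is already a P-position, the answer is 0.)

All piles use S = {1, 6}:
G(0) = 0
G(1) = mex{0} = 1
G(2) = mex{1} = 0
G(3) = mex{0} = 1
G(4) = mex{1} = 0
G(5) = mex{0} = 1
G(6) = mex{1,0} = 2
G(7) = mex{2,1} = 0
G(8) = mex{0,0} = 1
G(9) = mex{1,1} = 0
G(10) = mex{0,0} = 1
G(11) = mex{1,1} = 0
G(12) = mex{0,2} = 1
G(13) = mex{1,0} = 2
G(14) = mex{2,1} = 0
G(15) = mex{0,0} = 1
G(16) = mex{1,1} = 0
G(17) = mex{0,0} = 1
G(18) = mex{1,1} = 0
G(19) = mex{0,2} = 1
G(20) = mex{1,0} = 2
Pile A: G(20) = 2.
Pile B: G(12) = 1.
Combined Grundy value = 2 ⊕ 1 = 3.
A winning move leaves total XOR = 0, i.e. changes one component's Grundy value g to g ⊕ X where X is the current total.
Pile A: need g' = 2⊕3 = 1. Options: 20−1→G=1, 20−6→G=0. Hits: 1.
Pile B: need g' = 1⊕3 = 2. Options: 12−1→G=0, 12−6→G=2. Hits: 1.

2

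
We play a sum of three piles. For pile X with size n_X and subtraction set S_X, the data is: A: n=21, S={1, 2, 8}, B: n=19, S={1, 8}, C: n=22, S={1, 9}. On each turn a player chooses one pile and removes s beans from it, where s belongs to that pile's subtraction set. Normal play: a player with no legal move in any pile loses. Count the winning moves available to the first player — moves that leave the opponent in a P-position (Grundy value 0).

Pile A, S = {1, 2, 8}:
n :  0  1  2  3  4  5  6  7  8  9 10 11 12 13 14 15 16 17 18 19 20 21
G :  0  1  2  0  1  2  0  1  2  0  1  2  0  1  2  0  1  2  0  1  2  0
G_A(21) = 0.
Pile B, S = {1, 8}:
G(0) = 0
G(1) = mex{0} = 1
G(2) = mex{1} = 0
G(3) = mex{0} = 1
G(4) = mex{1} = 0
G(5) = mex{0} = 1
G(6) = mex{1} = 0
G(7) = mex{0} = 1
G(8) = mex{1,0} = 2
G(9) = mex{2,1} = 0
G(10) = mex{0,0} = 1
G(11) = mex{1,1} = 0
G(12) = mex{0,0} = 1
G(13) = mex{1,1} = 0
G(14) = mex{0,0} = 1
G(15) = mex{1,1} = 0
G(16) = mex{0,2} = 1
G(17) = mex{1,0} = 2
G(18) = mex{2,1} = 0
G(19) = mex{0,0} = 1
G_B(19) = 1.
Pile C, S = {1, 9}:
n :  0  1  2  3  4  5  6  7  8  9 10 11 12 13 14 15 16 17 18 19 20 21 22
G :  0  1  0  1  0  1  0  1  0  1  0  1  0  1  0  1  0  1  0  1  0  1  0
G_C(22) = 0.
Combined Grundy value = 0 ⊕ 1 ⊕ 0 = 1.
A winning move leaves total XOR = 0, i.e. changes one component's Grundy value g to g ⊕ X where X is the current total.
Pile A: need g' = 0⊕1 = 1. Options: 21−1→G=2, 21−2→G=1, 21−8→G=1. Hits: 2.
Pile B: need g' = 1⊕1 = 0. Options: 19−1→G=0, 19−8→G=0. Hits: 2.
Pile C: need g' = 0⊕1 = 1. Options: 22−1→G=1, 22−9→G=1. Hits: 2.

6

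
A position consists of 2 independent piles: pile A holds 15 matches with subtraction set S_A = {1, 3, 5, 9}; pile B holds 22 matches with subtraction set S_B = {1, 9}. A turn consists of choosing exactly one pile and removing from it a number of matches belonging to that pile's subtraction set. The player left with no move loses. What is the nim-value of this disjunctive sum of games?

1

Pile A, S = {1, 3, 5, 9}:
G(0) = 0
G(1) = mex{0} = 1
G(2) = mex{1} = 0
G(3) = mex{0,0} = 1
G(4) = mex{1,1} = 0
G(5) = mex{0,0,0} = 1
G(6) = mex{1,1,1} = 0
G(7) = mex{0,0,0} = 1
G(8) = mex{1,1,1} = 0
G(9) = mex{0,0,0,0} = 1
G(10) = mex{1,1,1,1} = 0
G(11) = mex{0,0,0,0} = 1
G(12) = mex{1,1,1,1} = 0
G(13) = mex{0,0,0,0} = 1
G(14) = mex{1,1,1,1} = 0
G(15) = mex{0,0,0,0} = 1
G_A(15) = 1.
Pile B, S = {1, 9}:
G(0) = 0
G(1) = mex{0} = 1
G(2) = mex{1} = 0
G(3) = mex{0} = 1
G(4) = mex{1} = 0
G(5) = mex{0} = 1
G(6) = mex{1} = 0
G(7) = mex{0} = 1
G(8) = mex{1} = 0
G(9) = mex{0,0} = 1
G(10) = mex{1,1} = 0
G(11) = mex{0,0} = 1
G(12) = mex{1,1} = 0
G(13) = mex{0,0} = 1
G(14) = mex{1,1} = 0
G(15) = mex{0,0} = 1
G(16) = mex{1,1} = 0
G(17) = mex{0,0} = 1
G(18) = mex{1,1} = 0
G(19) = mex{0,0} = 1
G(20) = mex{1,1} = 0
G(21) = mex{0,0} = 1
G(22) = mex{1,1} = 0
G_B(22) = 0.
Combined Grundy value = 1 ⊕ 0 = 1.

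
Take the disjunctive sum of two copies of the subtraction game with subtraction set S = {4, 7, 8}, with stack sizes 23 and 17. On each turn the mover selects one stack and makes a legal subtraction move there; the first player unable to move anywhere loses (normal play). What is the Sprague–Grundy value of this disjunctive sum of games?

All stacks use S = {4, 7, 8}:
G(0) = 0
G(1) = mex{} = 0
G(2) = mex{} = 0
G(3) = mex{} = 0
G(4) = mex{0} = 1
G(5) = mex{0} = 1
G(6) = mex{0} = 1
G(7) = mex{0,0} = 1
G(8) = mex{1,0,0} = 2
G(9) = mex{1,0,0} = 2
G(10) = mex{1,0,0} = 2
G(11) = mex{1,1,0} = 2
G(12) = mex{2,1,1} = 0
G(13) = mex{2,1,1} = 0
G(14) = mex{2,1,1} = 0
G(15) = mex{2,2,1} = 0
G(16) = mex{0,2,2} = 1
G(17) = mex{0,2,2} = 1
G(18) = mex{0,2,2} = 1
G(19) = mex{0,0,2} = 1
G(20) = mex{1,0,0} = 2
G(21) = mex{1,0,0} = 2
G(22) = mex{1,0,0} = 2
G(23) = mex{1,1,0} = 2
Stack A: G(23) = 2.
Stack B: G(17) = 1.
Combined Grundy value = 2 ⊕ 1 = 3.

3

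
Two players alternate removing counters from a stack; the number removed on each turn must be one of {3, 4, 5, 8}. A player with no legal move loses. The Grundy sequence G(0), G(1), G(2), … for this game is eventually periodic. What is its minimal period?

G(0) = 0
G(1) = mex{} = 0
G(2) = mex{} = 0
G(3) = mex{0} = 1
G(4) = mex{0,0} = 1
G(5) = mex{0,0,0} = 1
G(6) = mex{1,0,0} = 2
G(7) = mex{1,1,0} = 2
G(8) = mex{1,1,1,0} = 2
G(9) = mex{2,1,1,0} = 3
G(10) = mex{2,2,1,0} = 3
G(11) = mex{2,2,2,1} = 0
G(12) = mex{3,2,2,1} = 0
G(13) = mex{3,3,2,1} = 0
G(14) = mex{0,3,3,2} = 1
G(15) = mex{0,0,3,2} = 1
G(16) = mex{0,0,0,2} = 1
G(17) = mex{1,0,0,3} = 2
G(18) = mex{1,1,0,3} = 2
G(19) = mex{1,1,1,0} = 2
G(20) = mex{2,1,1,0} = 3
G(21) = mex{2,2,1,0} = 3
G(22) = mex{2,2,2,1} = 0
G(23) = mex{3,2,2,1} = 0
G(n+11) = G(n) holds for n = 0,…,7 (a full window of length max(S) = 8), so the sequence is purely periodic with period 11.

11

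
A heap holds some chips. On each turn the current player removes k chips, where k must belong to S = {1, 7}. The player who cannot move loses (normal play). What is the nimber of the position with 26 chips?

0

G(0) = 0
G(1) = mex{0} = 1
G(2) = mex{1} = 0
G(3) = mex{0} = 1
G(4) = mex{1} = 0
G(5) = mex{0} = 1
G(6) = mex{1} = 0
G(7) = mex{0,0} = 1
G(8) = mex{1,1} = 0
G(9) = mex{0,0} = 1
G(10) = mex{1,1} = 0
G(11) = mex{0,0} = 1
G(12) = mex{1,1} = 0
G(13) = mex{0,0} = 1
G(14) = mex{1,1} = 0
G(15) = mex{0,0} = 1
G(16) = mex{1,1} = 0
G(17) = mex{0,0} = 1
G(18) = mex{1,1} = 0
G(19) = mex{0,0} = 1
G(20) = mex{1,1} = 0
G(21) = mex{0,0} = 1
G(22) = mex{1,1} = 0
G(23) = mex{0,0} = 1
G(24) = mex{1,1} = 0
G(25) = mex{0,0} = 1
G(26) = mex{1,1} = 0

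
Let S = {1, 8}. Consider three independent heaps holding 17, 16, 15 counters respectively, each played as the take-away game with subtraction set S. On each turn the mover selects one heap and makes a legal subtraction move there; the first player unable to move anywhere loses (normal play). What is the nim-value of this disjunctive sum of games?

All heaps use S = {1, 8}:
n :  0  1  2  3  4  5  6  7  8  9 10 11 12 13 14 15 16 17
G :  0  1  0  1  0  1  0  1  2  0  1  0  1  0  1  0  1  2
Heap A: G(17) = 2.
Heap B: G(16) = 1.
Heap C: G(15) = 0.
Combined Grundy value = 2 ⊕ 1 ⊕ 0 = 3.

3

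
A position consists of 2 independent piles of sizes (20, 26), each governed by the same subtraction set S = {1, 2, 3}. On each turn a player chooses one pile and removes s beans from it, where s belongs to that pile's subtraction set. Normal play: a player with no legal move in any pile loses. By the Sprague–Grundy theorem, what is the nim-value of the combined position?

All piles use S = {1, 2, 3}:
G(0) = 0
G(1) = mex{0} = 1
G(2) = mex{1,0} = 2
G(3) = mex{2,1,0} = 3
G(4) = mex{3,2,1} = 0
G(5) = mex{0,3,2} = 1
G(6) = mex{1,0,3} = 2
G(7) = mex{2,1,0} = 3
G(8) = mex{3,2,1} = 0
G(9) = mex{0,3,2} = 1
G(10) = mex{1,0,3} = 2
G(11) = mex{2,1,0} = 3
G(12) = mex{3,2,1} = 0
G(13) = mex{0,3,2} = 1
G(14) = mex{1,0,3} = 2
G(15) = mex{2,1,0} = 3
G(16) = mex{3,2,1} = 0
G(17) = mex{0,3,2} = 1
G(18) = mex{1,0,3} = 2
G(19) = mex{2,1,0} = 3
G(20) = mex{3,2,1} = 0
G(21) = mex{0,3,2} = 1
G(22) = mex{1,0,3} = 2
G(23) = mex{2,1,0} = 3
G(24) = mex{3,2,1} = 0
G(25) = mex{0,3,2} = 1
G(26) = mex{1,0,3} = 2
Pile A: G(20) = 0.
Pile B: G(26) = 2.
Combined Grundy value = 0 ⊕ 2 = 2.

2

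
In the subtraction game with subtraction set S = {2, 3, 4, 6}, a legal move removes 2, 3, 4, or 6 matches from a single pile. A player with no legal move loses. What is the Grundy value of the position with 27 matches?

1

G(0) = 0
G(1) = mex{} = 0
G(2) = mex{0} = 1
G(3) = mex{0,0} = 1
G(4) = mex{1,0,0} = 2
G(5) = mex{1,1,0} = 2
G(6) = mex{2,1,1,0} = 3
G(7) = mex{2,2,1,0} = 3
G(8) = mex{3,2,2,1} = 0
G(9) = mex{3,3,2,1} = 0
G(10) = mex{0,3,3,2} = 1
G(11) = mex{0,0,3,2} = 1
G(12) = mex{1,0,0,3} = 2
G(13) = mex{1,1,0,3} = 2
G(14) = mex{2,1,1,0} = 3
G(15) = mex{2,2,1,0} = 3
G(16) = mex{3,2,2,1} = 0
G(17) = mex{3,3,2,1} = 0
G(18) = mex{0,3,3,2} = 1
G(19) = mex{0,0,3,2} = 1
G(20) = mex{1,0,0,3} = 2
G(21) = mex{1,1,0,3} = 2
G(22) = mex{2,1,1,0} = 3
G(23) = mex{2,2,1,0} = 3
G(24) = mex{3,2,2,1} = 0
G(25) = mex{3,3,2,1} = 0
G(26) = mex{0,3,3,2} = 1
G(27) = mex{0,0,3,2} = 1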